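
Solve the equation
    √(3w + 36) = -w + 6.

w = 0

Square both sides: 3w + 36 = (-w + 6)².
Expand and rearrange: w² - 15w = 0.
Solving gives w = 15 or w = 0.
Check each candidate in the original equation:
  w = 15: √(81) = 9, while -w + 6 = -9 — extraneous.
  w = 0: √(36) = 6, while -w + 6 = 6 — valid.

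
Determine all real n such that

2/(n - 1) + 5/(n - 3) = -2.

n = -1.3508 or n = 1.8508

Multiply both sides by (n - 1)(n - 3):
2(n - 3) + 5(n - 1) = -2(n - 1)(n - 3).
Expand and collect terms: -2n^2 + n + 5 = 0.
By the quadratic formula, n = (-1 +/- sqrt(41)) / -4, so n ~= -1.3508 or n ~= 1.8508.
Neither value makes a denominator zero (n != 1, n != 3), so both are valid.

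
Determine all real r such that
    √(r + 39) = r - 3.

r = 10

Square both sides: r + 39 = (r - 3)².
Expand and rearrange: r² - 7r - 30 = 0.
Solving gives r = 10 or r = -3.
Check each candidate in the original equation:
  r = 10: √(49) = 7, while r - 3 = 7 — valid.
  r = -3: √(36) = 6, while r - 3 = -6 — extraneous.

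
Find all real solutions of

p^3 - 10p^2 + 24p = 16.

p = 1.1716 or p = 2 or p = 6.8284

Rearrange: p^3 - 10p^2 + 24p - 16 = 0.
Possible rational roots are divisors of -16. Testing p = 2 gives 0, so (p - 2) is a factor.
Divide: p^3 - 10p^2 + 24p - 16 = (p - 2)(p^2 - 8p + 8).
Apply the quadratic formula to p^2 - 8p + 8 = 0: p = (8 +/- sqrt(32))/2, i.e. p ~= 6.8284 or p ~= 1.1716.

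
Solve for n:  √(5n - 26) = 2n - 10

n = 5.25 or n = 6

Square both sides: 5n - 26 = (2n - 10)².
Expand and rearrange: 4n² - 45n + 126 = 0.
Solving gives n = 6 or n = 5.25.
Check each candidate in the original equation:
  n = 6: √(4) = 2, while 2n - 10 = 2 — valid.
  n = 5.25: √(0.25) = 0.5, while 2n - 10 = 0.5 — valid.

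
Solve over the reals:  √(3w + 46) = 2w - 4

Square both sides: 3w + 46 = (2w - 4)².
Expand and rearrange: 4w² - 19w - 30 = 0.
Solving gives w = 6 or w = -1.25.
Check each candidate in the original equation:
  w = 6: √(64) = 8, while 2w - 4 = 8 — valid.
  w = -1.25: √(42.25) = 6.5, while 2w - 4 = -6.5 — extraneous.

w = 6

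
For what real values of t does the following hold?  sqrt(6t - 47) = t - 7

t = 8 or t = 12

Square both sides: 6t - 47 = (t - 7)^2.
Expand and rearrange: t^2 - 20t + 96 = 0.
Solving gives t = 12 or t = 8.
Check each candidate in the original equation:
  t = 12: sqrt(25) = 5, while t - 7 = 5 — valid.
  t = 8: sqrt(1) = 1, while t - 7 = 1 — valid.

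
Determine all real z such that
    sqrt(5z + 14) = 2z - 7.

z = 7

Square both sides: 5z + 14 = (2z - 7)^2.
Expand and rearrange: 4z^2 - 33z + 35 = 0.
Solving gives z = 7 or z = 1.25.
Check each candidate in the original equation:
  z = 7: sqrt(49) = 7, while 2z - 7 = 7 — valid.
  z = 1.25: sqrt(20.25) = 4.5, while 2z - 7 = -4.5 — extraneous.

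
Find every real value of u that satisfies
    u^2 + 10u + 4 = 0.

Discriminant: (10)^2 - 4*1*4 = 84.
Quadratic formula: u = (-10 +/- sqrt(84)) / 2.
So u = -5 + sqrt(21) ~= -0.4174 or u = -5 - sqrt(21) ~= -9.5826.

u = -9.5826 or u = -0.4174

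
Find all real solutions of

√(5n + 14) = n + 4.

Square both sides: 5n + 14 = (n + 4)².
Expand and rearrange: n² + 3n + 2 = 0.
Solving gives n = -1 or n = -2.
Check each candidate in the original equation:
  n = -1: √(9) = 3, while n + 4 = 3 — valid.
  n = -2: √(4) = 2, while n + 4 = 2 — valid.

n = -2 or n = -1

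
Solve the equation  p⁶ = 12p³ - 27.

Let u = p³. The equation becomes u² - 12u + 27 = 0.
Factor: (u - 3)(u - 9) = 0, so u = 3 or u = 9.
p³ = 3 gives p = ∛(3) ≈ 1.4422.
p³ = 9 gives p = ∛(9) ≈ 2.0801.

p = 1.4422 or p = 2.0801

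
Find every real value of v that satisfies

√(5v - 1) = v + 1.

v = 1 or v = 2

Square both sides: 5v - 1 = (v + 1)².
Expand and rearrange: v² - 3v + 2 = 0.
Solving gives v = 2 or v = 1.
Check each candidate in the original equation:
  v = 2: √(9) = 3, while v + 1 = 3 — valid.
  v = 1: √(4) = 2, while v + 1 = 2 — valid.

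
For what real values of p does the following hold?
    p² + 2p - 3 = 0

Factor: (p - 1)(p + 3) = 0.
So p = 1 or p = -3.

p = -3 or p = 1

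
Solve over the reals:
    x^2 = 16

x = -4 or x = 4

Bring every term to one side: x^2 - 16 = 0.
Factor: (x - 4)(x + 4) = 0.
So x = 4 or x = -4.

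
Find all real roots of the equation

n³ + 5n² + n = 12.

Rearrange: n³ + 5n² + n - 12 = 0.
Possible rational roots are divisors of -12. Testing n = -4 gives 0, so (n + 4) is a factor.
Divide: n³ + 5n² + n - 12 = (n + 4)(n² + n - 3).
Apply the quadratic formula to n² + n - 3 = 0: n = (-1 ± √13)/2, i.e. n ≈ 1.3028 or n ≈ -2.3028.

n = -4 or n = -2.3028 or n = 1.3028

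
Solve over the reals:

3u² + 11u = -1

Rearrange to standard form: 3u² + 11u + 1 = 0.
Discriminant: (11)² − 4·3·1 = 109.
Quadratic formula: u = (-11 ± √109) / 6.
So u = -11/6 + √(109)/6 ≈ -0.0933 or u = -11/6 - √(109)/6 ≈ -3.5734.

u = -3.5734 or u = -0.0933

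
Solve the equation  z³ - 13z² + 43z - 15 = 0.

Possible rational roots are divisors of -15. Testing z = 5 gives 0, so (z - 5) is a factor.
Divide: z³ - 13z² + 43z - 15 = (z - 5)(z² - 8z + 3).
Apply the quadratic formula to z² - 8z + 3 = 0: z = (8 ± √52)/2, i.e. z ≈ 7.6056 or z ≈ 0.3944.

z = 0.3944 or z = 5 or z = 7.6056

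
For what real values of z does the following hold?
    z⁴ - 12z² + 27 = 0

Let u = z². The equation becomes u² - 12u + 27 = 0.
Factor: (u - 3)(u - 9) = 0, so u = 3 or u = 9.
z² = 3 gives z = ±√(3) ≈ ±1.7321.
z² = 9 gives z = ±3.

z = -3 or z = -1.7321 or z = 1.7321 or z = 3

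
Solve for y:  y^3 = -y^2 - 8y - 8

y = -1

Rearrange: y^3 + y^2 + 8y + 8 = 0.
Possible rational roots are divisors of 8. Testing y = -1 gives 0, so (y + 1) is a factor.
Divide: y^3 + y^2 + 8y + 8 = (y + 1)(y^2 + 8).
The quadratic y^2 + 8 has discriminant -32 < 0, so no further real roots.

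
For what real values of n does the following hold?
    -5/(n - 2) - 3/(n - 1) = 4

n = -0.5 or n = 1.5

Multiply both sides by (n - 2)(n - 1):
-5(n - 1) - 3(n - 2) = 4(n - 2)(n - 1).
Expand and collect terms: 4n² - 4n - 3 = 0.
Factor or apply the quadratic formula: n = 1.5 or n = -0.5.
Neither value makes a denominator zero (n ≠ 2, n ≠ 1), so both are valid.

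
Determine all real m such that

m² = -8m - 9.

Rearrange to standard form: m² + 8m + 9 = 0.
Discriminant: (8)² − 4·1·9 = 28.
Quadratic formula: m = (-8 ± √28) / 2.
So m = -4 + √(7) ≈ -1.3542 or m = -4 - √(7) ≈ -6.6458.

m = -6.6458 or m = -1.3542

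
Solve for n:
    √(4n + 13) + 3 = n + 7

Isolate the radical: √(4n + 13) = n + 4.
Square both sides: 4n + 13 = (n + 4)².
Expand and rearrange: n² + 4n + 3 = 0.
Solving gives n = -1 or n = -3.
Check each candidate in the original equation:
  n = -1: √(9) = 3, while n + 4 = 3 — valid.
  n = -3: √(1) = 1, while n + 4 = 1 — valid.

n = -3 or n = -1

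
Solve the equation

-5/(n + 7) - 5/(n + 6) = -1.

n = -6.5249 or n = 3.5249

Multiply both sides by (n + 7)(n + 6):
-5(n + 6) - 5(n + 7) = -(n + 7)(n + 6).
Expand and collect terms: -n² - 3n + 23 = 0.
By the quadratic formula, n = (3 ± √101) / -2, so n ≈ -6.5249 or n ≈ 3.5249.
Neither value makes a denominator zero (n ≠ -7, n ≠ -6), so both are valid.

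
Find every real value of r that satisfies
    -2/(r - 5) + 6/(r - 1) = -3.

Multiply both sides by (r - 5)(r - 1):
-2(r - 1) + 6(r - 5) = -3(r - 5)(r - 1).
Expand and collect terms: -3r² + 14r + 13 = 0.
By the quadratic formula, r = (-14 ± √352) / -6, so r ≈ -0.7936 or r ≈ 5.4603.
Neither value makes a denominator zero (r ≠ 5, r ≠ 1), so both are valid.

r = -0.7936 or r = 5.4603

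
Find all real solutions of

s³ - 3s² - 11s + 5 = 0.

Possible rational roots are divisors of 5. Testing s = 5 gives 0, so (s - 5) is a factor.
Divide: s³ - 3s² - 11s + 5 = (s - 5)(s² + 2s - 1).
Apply the quadratic formula to s² + 2s - 1 = 0: s = (-2 ± √8)/2, i.e. s ≈ 0.4142 or s ≈ -2.4142.

s = -2.4142 or s = 0.4142 or s = 5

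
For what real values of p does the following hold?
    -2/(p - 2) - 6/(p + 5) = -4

Multiply both sides by (p - 2)(p + 5):
-2(p + 5) - 6(p - 2) = -4(p - 2)(p + 5).
Expand and collect terms: -4p^2 - 4p + 38 = 0.
By the quadratic formula, p = (4 +/- sqrt(624)) / -8, so p ~= -3.6225 or p ~= 2.6225.
Neither value makes a denominator zero (p != 2, p != -5), so both are valid.

p = -3.6225 or p = 2.6225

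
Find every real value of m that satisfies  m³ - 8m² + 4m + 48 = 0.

Possible rational roots are divisors of 48. Testing m = 4 gives 0, so (m - 4) is a factor.
Divide: m³ - 8m² + 4m + 48 = (m - 4)(m² - 4m - 12).
Factor the quadratic: m = 6 or m = -2.

m = -2 or m = 4 or m = 6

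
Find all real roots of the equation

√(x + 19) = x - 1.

Square both sides: x + 19 = (x - 1)².
Expand and rearrange: x² - 3x - 18 = 0.
Solving gives x = 6 or x = -3.
Check each candidate in the original equation:
  x = 6: √(25) = 5, while x - 1 = 5 — valid.
  x = -3: √(16) = 4, while x - 1 = -4 — extraneous.

x = 6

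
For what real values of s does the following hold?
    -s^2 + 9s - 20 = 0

Factor: -1(s - 4)(s - 5) = 0.
So s = 4 or s = 5.

s = 4 or s = 5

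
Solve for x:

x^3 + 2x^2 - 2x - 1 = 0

x = -2.618 or x = -0.382 or x = 1

Possible rational roots are divisors of -1. Testing x = 1 gives 0, so (x - 1) is a factor.
Divide: x^3 + 2x^2 - 2x - 1 = (x - 1)(x^2 + 3x + 1).
Apply the quadratic formula to x^2 + 3x + 1 = 0: x = (-3 +/- sqrt(5))/2, i.e. x ~= -0.382 or x ~= -2.618.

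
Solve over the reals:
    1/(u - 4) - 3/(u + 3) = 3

u = -3.9598 or u = 4.2931

Multiply both sides by (u - 4)(u + 3):
(u + 3) - 3(u - 4) = 3(u - 4)(u + 3).
Expand and collect terms: 3u^2 - u - 51 = 0.
By the quadratic formula, u = (1 +/- sqrt(613)) / 6, so u ~= 4.2931 or u ~= -3.9598.
Neither value makes a denominator zero (u != 4, u != -3), so both are valid.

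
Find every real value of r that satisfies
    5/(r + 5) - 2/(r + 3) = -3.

Multiply both sides by (r + 5)(r + 3):
5(r + 3) - 2(r + 5) = -3(r + 5)(r + 3).
Expand and collect terms: -3r² - 27r - 50 = 0.
By the quadratic formula, r = (27 ± √129) / -6, so r ≈ -6.393 or r ≈ -2.607.
Neither value makes a denominator zero (r ≠ -5, r ≠ -3), so both are valid.

r = -6.393 or r = -2.607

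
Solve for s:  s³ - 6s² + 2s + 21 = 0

Possible rational roots are divisors of 21. Testing s = 3 gives 0, so (s - 3) is a factor.
Divide: s³ - 6s² + 2s + 21 = (s - 3)(s² - 3s - 7).
Apply the quadratic formula to s² - 3s - 7 = 0: s = (3 ± √37)/2, i.e. s ≈ 4.5414 or s ≈ -1.5414.

s = -1.5414 or s = 3 or s = 4.5414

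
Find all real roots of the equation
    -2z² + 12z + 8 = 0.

Discriminant: (12)² − 4·(-2)·8 = 208.
Quadratic formula: z = (-12 ± √208) / (-4).
So z = 3 - √(13) ≈ -0.6056 or z = 3 + √(13) ≈ 6.6056.

z = -0.6056 or z = 6.6056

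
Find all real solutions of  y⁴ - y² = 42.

Let u = y². The equation becomes u² - u - 42 = 0.
Factor: (u - 7)(u + 6) = 0, so u = 7 or u = -6.
y² = 7 gives y = ±√(7) ≈ ±2.6458.
y² = -6 < 0 has no real solution.

y = -2.6458 or y = 2.6458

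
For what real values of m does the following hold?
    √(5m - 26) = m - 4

Square both sides: 5m - 26 = (m - 4)².
Expand and rearrange: m² - 13m + 42 = 0.
Solving gives m = 7 or m = 6.
Check each candidate in the original equation:
  m = 7: √(9) = 3, while m - 4 = 3 — valid.
  m = 6: √(4) = 2, while m - 4 = 2 — valid.

m = 6 or m = 7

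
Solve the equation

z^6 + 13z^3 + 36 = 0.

z = -2.0801 or z = -1.5874

Let u = z^3. The equation becomes u^2 + 13u + 36 = 0.
Factor: (u + 9)(u + 4) = 0, so u = -9 or u = -4.
z^3 = -9 gives z = -(9)^(1/3) ~= -2.0801.
z^3 = -4 gives z = -(4)^(1/3) ~= -1.5874.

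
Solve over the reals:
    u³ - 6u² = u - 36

u = -2.1623 or u = 4 or u = 4.1623

Rearrange: u³ - 6u² - u + 36 = 0.
Possible rational roots are divisors of 36. Testing u = 4 gives 0, so (u - 4) is a factor.
Divide: u³ - 6u² - u + 36 = (u - 4)(u² - 2u - 9).
Apply the quadratic formula to u² - 2u - 9 = 0: u = (2 ± √40)/2, i.e. u ≈ 4.1623 or u ≈ -2.1623.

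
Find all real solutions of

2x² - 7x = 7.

Rearrange to standard form: 2x² - 7x - 7 = 0.
Discriminant: (-7)² − 4·2·(-7) = 105.
Quadratic formula: x = (7 ± √105) / 4.
So x = 7/4 + √(105)/4 ≈ 4.3117 or x = 7/4 - √(105)/4 ≈ -0.8117.

x = -0.8117 or x = 4.3117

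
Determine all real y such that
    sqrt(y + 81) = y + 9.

Square both sides: y + 81 = (y + 9)^2.
Expand and rearrange: y^2 + 17y = 0.
Solving gives y = 0 or y = -17.
Check each candidate in the original equation:
  y = 0: sqrt(81) = 9, while y + 9 = 9 — valid.
  y = -17: sqrt(64) = 8, while y + 9 = -8 — extraneous.

y = 0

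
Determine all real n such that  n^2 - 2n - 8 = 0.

Factor: (n - 4)(n + 2) = 0.
So n = 4 or n = -2.

n = -2 or n = 4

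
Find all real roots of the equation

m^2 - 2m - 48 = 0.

m = -6 or m = 8

Factor: (m - 8)(m + 6) = 0.
So m = 8 or m = -6.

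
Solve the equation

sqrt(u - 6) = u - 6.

Square both sides: u - 6 = (u - 6)^2.
Expand and rearrange: u^2 - 13u + 42 = 0.
Solving gives u = 7 or u = 6.
Check each candidate in the original equation:
  u = 7: sqrt(1) = 1, while u - 6 = 1 — valid.
  u = 6: sqrt(0) = 0, while u - 6 = 0 — valid.

u = 6 or u = 7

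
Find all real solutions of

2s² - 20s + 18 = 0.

s = 1 or s = 9

Factor: 2(s - 1)(s - 9) = 0.
So s = 1 or s = 9.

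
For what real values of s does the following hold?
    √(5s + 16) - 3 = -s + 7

s = 4

Isolate the radical: √(5s + 16) = -s + 10.
Square both sides: 5s + 16 = (-s + 10)².
Expand and rearrange: s² - 25s + 84 = 0.
Solving gives s = 21 or s = 4.
Check each candidate in the original equation:
  s = 21: √(121) = 11, while -s + 10 = -11 — extraneous.
  s = 4: √(36) = 6, while -s + 10 = 6 — valid.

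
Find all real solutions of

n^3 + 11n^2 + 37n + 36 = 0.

Possible rational roots are divisors of 36. Testing n = -4 gives 0, so (n + 4) is a factor.
Divide: n^3 + 11n^2 + 37n + 36 = (n + 4)(n^2 + 7n + 9).
Apply the quadratic formula to n^2 + 7n + 9 = 0: n = (-7 +/- sqrt(13))/2, i.e. n ~= -1.6972 or n ~= -5.3028.

n = -5.3028 or n = -4 or n = -1.6972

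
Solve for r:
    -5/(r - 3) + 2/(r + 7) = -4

r = -7.4466 or r = 4.1966

Multiply both sides by (r - 3)(r + 7):
-5(r + 7) + 2(r - 3) = -4(r - 3)(r + 7).
Expand and collect terms: -4r² - 13r + 125 = 0.
By the quadratic formula, r = (13 ± √2169) / -8, so r ≈ -7.4466 or r ≈ 4.1966.
Neither value makes a denominator zero (r ≠ 3, r ≠ -7), so both are valid.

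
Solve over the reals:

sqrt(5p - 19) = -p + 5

p = 4

Square both sides: 5p - 19 = (-p + 5)^2.
Expand and rearrange: p^2 - 15p + 44 = 0.
Solving gives p = 11 or p = 4.
Check each candidate in the original equation:
  p = 11: sqrt(36) = 6, while -p + 5 = -6 — extraneous.
  p = 4: sqrt(1) = 1, while -p + 5 = 1 — valid.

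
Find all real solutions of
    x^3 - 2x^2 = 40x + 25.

Rearrange: x^3 - 2x^2 - 40x - 25 = 0.
Possible rational roots are divisors of -25. Testing x = -5 gives 0, so (x + 5) is a factor.
Divide: x^3 - 2x^2 - 40x - 25 = (x + 5)(x^2 - 7x - 5).
Apply the quadratic formula to x^2 - 7x - 5 = 0: x = (7 +/- sqrt(69))/2, i.e. x ~= 7.6533 or x ~= -0.6533.

x = -5 or x = -0.6533 or x = 7.6533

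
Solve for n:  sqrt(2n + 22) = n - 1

n = 7

Square both sides: 2n + 22 = (n - 1)^2.
Expand and rearrange: n^2 - 4n - 21 = 0.
Solving gives n = 7 or n = -3.
Check each candidate in the original equation:
  n = 7: sqrt(36) = 6, while n - 1 = 6 — valid.
  n = -3: sqrt(16) = 4, while n - 1 = -4 — extraneous.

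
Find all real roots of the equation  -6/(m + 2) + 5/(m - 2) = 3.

m = -3.5373 or m = 3.204

Multiply both sides by (m + 2)(m - 2):
-6(m - 2) + 5(m + 2) = 3(m + 2)(m - 2).
Expand and collect terms: 3m² + m - 34 = 0.
By the quadratic formula, m = (-1 ± √409) / 6, so m ≈ 3.204 or m ≈ -3.5373.
Neither value makes a denominator zero (m ≠ -2, m ≠ 2), so both are valid.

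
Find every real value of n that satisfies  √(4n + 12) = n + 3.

Square both sides: 4n + 12 = (n + 3)².
Expand and rearrange: n² + 2n - 3 = 0.
Solving gives n = 1 or n = -3.
Check each candidate in the original equation:
  n = 1: √(16) = 4, while n + 3 = 4 — valid.
  n = -3: √(0) = 0, while n + 3 = 0 — valid.

n = -3 or n = 1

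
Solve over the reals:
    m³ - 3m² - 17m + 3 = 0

Possible rational roots are divisors of 3. Testing m = -3 gives 0, so (m + 3) is a factor.
Divide: m³ - 3m² - 17m + 3 = (m + 3)(m² - 6m + 1).
Apply the quadratic formula to m² - 6m + 1 = 0: m = (6 ± √32)/2, i.e. m ≈ 5.8284 or m ≈ 0.1716.

m = -3 or m = 0.1716 or m = 5.8284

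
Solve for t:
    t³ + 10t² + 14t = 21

t = -7.8875 or t = -3 or t = 0.8875

Rearrange: t³ + 10t² + 14t - 21 = 0.
Possible rational roots are divisors of -21. Testing t = -3 gives 0, so (t + 3) is a factor.
Divide: t³ + 10t² + 14t - 21 = (t + 3)(t² + 7t - 7).
Apply the quadratic formula to t² + 7t - 7 = 0: t = (-7 ± √77)/2, i.e. t ≈ 0.8875 or t ≈ -7.8875.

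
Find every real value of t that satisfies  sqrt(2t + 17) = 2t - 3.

Square both sides: 2t + 17 = (2t - 3)^2.
Expand and rearrange: 4t^2 - 14t - 8 = 0.
Solving gives t = 4 or t = -0.5.
Check each candidate in the original equation:
  t = 4: sqrt(25) = 5, while 2t - 3 = 5 — valid.
  t = -0.5: sqrt(16) = 4, while 2t - 3 = -4 — extraneous.

t = 4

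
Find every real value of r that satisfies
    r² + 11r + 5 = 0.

r = -10.5249 or r = -0.4751

Discriminant: (11)² − 4·1·5 = 101.
Quadratic formula: r = (-11 ± √101) / 2.
So r = -11/2 + √(101)/2 ≈ -0.4751 or r = -11/2 - √(101)/2 ≈ -10.5249.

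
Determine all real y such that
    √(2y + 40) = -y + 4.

Square both sides: 2y + 40 = (-y + 4)².
Expand and rearrange: y² - 10y - 24 = 0.
Solving gives y = 12 or y = -2.
Check each candidate in the original equation:
  y = 12: √(64) = 8, while -y + 4 = -8 — extraneous.
  y = -2: √(36) = 6, while -y + 4 = 6 — valid.

y = -2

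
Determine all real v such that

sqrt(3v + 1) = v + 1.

v = 0 or v = 1

Square both sides: 3v + 1 = (v + 1)^2.
Expand and rearrange: v^2 - v = 0.
Solving gives v = 1 or v = 0.
Check each candidate in the original equation:
  v = 1: sqrt(4) = 2, while v + 1 = 2 — valid.
  v = 0: sqrt(1) = 1, while v + 1 = 1 — valid.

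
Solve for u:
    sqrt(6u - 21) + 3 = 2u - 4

Isolate the radical: sqrt(6u - 21) = 2u - 7.
Square both sides: 6u - 21 = (2u - 7)^2.
Expand and rearrange: 4u^2 - 34u + 70 = 0.
Solving gives u = 5 or u = 3.5.
Check each candidate in the original equation:
  u = 5: sqrt(9) = 3, while 2u - 7 = 3 — valid.
  u = 3.5: sqrt(0) = 0, while 2u - 7 = 0 — valid.

u = 3.5 or u = 5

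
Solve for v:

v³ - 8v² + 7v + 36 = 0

Possible rational roots are divisors of 36. Testing v = 4 gives 0, so (v - 4) is a factor.
Divide: v³ - 8v² + 7v + 36 = (v - 4)(v² - 4v - 9).
Apply the quadratic formula to v² - 4v - 9 = 0: v = (4 ± √52)/2, i.e. v ≈ 5.6056 or v ≈ -1.6056.

v = -1.6056 or v = 4 or v = 5.6056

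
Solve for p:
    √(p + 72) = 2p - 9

Square both sides: p + 72 = (2p - 9)².
Expand and rearrange: 4p² - 37p + 9 = 0.
Solving gives p = 9 or p = 0.25.
Check each candidate in the original equation:
  p = 9: √(81) = 9, while 2p - 9 = 9 — valid.
  p = 0.25: √(72.25) = 8.5, while 2p - 9 = -8.5 — extraneous.

p = 9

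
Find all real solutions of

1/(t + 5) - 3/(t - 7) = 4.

Multiply both sides by (t + 5)(t - 7):
(t - 7) - 3(t + 5) = 4(t + 5)(t - 7).
Expand and collect terms: 4t² - 6t - 118 = 0.
By the quadratic formula, t = (6 ± √1924) / 8, so t ≈ 6.2329 or t ≈ -4.7329.
Neither value makes a denominator zero (t ≠ -5, t ≠ 7), so both are valid.

t = -4.7329 or t = 6.2329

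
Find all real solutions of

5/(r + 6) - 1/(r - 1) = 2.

Multiply both sides by (r + 6)(r - 1):
5(r - 1) - (r + 6) = 2(r + 6)(r - 1).
Expand and collect terms: 2r² + 6r - 1 = 0.
By the quadratic formula, r = (-6 ± √44) / 4, so r ≈ 0.1583 or r ≈ -3.1583.
Neither value makes a denominator zero (r ≠ -6, r ≠ 1), so both are valid.

r = -3.1583 or r = 0.1583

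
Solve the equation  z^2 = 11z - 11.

Rearrange to standard form: z^2 - 11z + 11 = 0.
Discriminant: (-11)^2 - 4*1*11 = 77.
Quadratic formula: z = (11 +/- sqrt(77)) / 2.
So z = sqrt(77)/2 + 11/2 ~= 9.8875 or z = 11/2 - sqrt(77)/2 ~= 1.1125.

z = 1.1125 or z = 9.8875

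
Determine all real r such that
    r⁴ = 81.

r = -3 or r = 3

Let u = r². The equation becomes u² - 81 = 0.
Factor: (u - 9)(u + 9) = 0, so u = 9 or u = -9.
r² = 9 gives r = ±3.
r² = -9 < 0 has no real solution.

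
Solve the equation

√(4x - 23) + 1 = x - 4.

Isolate the radical: √(4x - 23) = x - 5.
Square both sides: 4x - 23 = (x - 5)².
Expand and rearrange: x² - 14x + 48 = 0.
Solving gives x = 8 or x = 6.
Check each candidate in the original equation:
  x = 8: √(9) = 3, while x - 5 = 3 — valid.
  x = 6: √(1) = 1, while x - 5 = 1 — valid.

x = 6 or x = 8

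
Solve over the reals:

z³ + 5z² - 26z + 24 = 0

Possible rational roots are divisors of 24. Testing z = 2 gives 0, so (z - 2) is a factor.
Divide: z³ + 5z² - 26z + 24 = (z - 2)(z² + 7z - 12).
Apply the quadratic formula to z² + 7z - 12 = 0: z = (-7 ± √97)/2, i.e. z ≈ 1.4244 or z ≈ -8.4244.

z = -8.4244 or z = 1.4244 or z = 2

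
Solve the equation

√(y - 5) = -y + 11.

y = 9

Square both sides: y - 5 = (-y + 11)².
Expand and rearrange: y² - 23y + 126 = 0.
Solving gives y = 14 or y = 9.
Check each candidate in the original equation:
  y = 14: √(9) = 3, while -y + 11 = -3 — extraneous.
  y = 9: √(4) = 2, while -y + 11 = 2 — valid.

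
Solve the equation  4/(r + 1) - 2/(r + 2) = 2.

r = -2.4142 or r = 0.4142

Multiply both sides by (r + 1)(r + 2):
4(r + 2) - 2(r + 1) = 2(r + 1)(r + 2).
Expand and collect terms: 2r² + 4r - 2 = 0.
By the quadratic formula, r = (-4 ± √32) / 4, so r ≈ 0.4142 or r ≈ -2.4142.
Neither value makes a denominator zero (r ≠ -1, r ≠ -2), so both are valid.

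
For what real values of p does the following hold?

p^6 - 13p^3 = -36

p = 1.5874 or p = 2.0801

Let u = p^3. The equation becomes u^2 - 13u + 36 = 0.
Factor: (u - 4)(u - 9) = 0, so u = 4 or u = 9.
p^3 = 4 gives p = (4)^(1/3) ~= 1.5874.
p^3 = 9 gives p = (9)^(1/3) ~= 2.0801.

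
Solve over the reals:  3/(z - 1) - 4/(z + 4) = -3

Multiply both sides by (z - 1)(z + 4):
3(z + 4) - 4(z - 1) = -3(z - 1)(z + 4).
Expand and collect terms: -3z^2 - 8z - 4 = 0.
Factor or apply the quadratic formula: z = -2 or z = -0.6667.
Neither value makes a denominator zero (z != 1, z != -4), so both are valid.

z = -2 or z = -0.6667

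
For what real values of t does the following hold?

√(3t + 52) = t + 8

Square both sides: 3t + 52 = (t + 8)².
Expand and rearrange: t² + 13t + 12 = 0.
Solving gives t = -1 or t = -12.
Check each candidate in the original equation:
  t = -1: √(49) = 7, while t + 8 = 7 — valid.
  t = -12: √(16) = 4, while t + 8 = -4 — extraneous.

t = -1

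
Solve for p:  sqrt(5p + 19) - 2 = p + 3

p = -3 or p = -2

Isolate the radical: sqrt(5p + 19) = p + 5.
Square both sides: 5p + 19 = (p + 5)^2.
Expand and rearrange: p^2 + 5p + 6 = 0.
Solving gives p = -2 or p = -3.
Check each candidate in the original equation:
  p = -2: sqrt(9) = 3, while p + 5 = 3 — valid.
  p = -3: sqrt(4) = 2, while p + 5 = 2 — valid.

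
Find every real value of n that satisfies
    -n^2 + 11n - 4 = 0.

Discriminant: (11)^2 - 4*(-1)*(-4) = 105.
Quadratic formula: n = (-11 +/- sqrt(105)) / (-2).
So n = 11/2 - sqrt(105)/2 ~= 0.3765 or n = sqrt(105)/2 + 11/2 ~= 10.6235.

n = 0.3765 or n = 10.6235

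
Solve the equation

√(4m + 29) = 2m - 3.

m = 5

Square both sides: 4m + 29 = (2m - 3)².
Expand and rearrange: 4m² - 16m - 20 = 0.
Solving gives m = 5 or m = -1.
Check each candidate in the original equation:
  m = 5: √(49) = 7, while 2m - 3 = 7 — valid.
  m = -1: √(25) = 5, while 2m - 3 = -5 — extraneous.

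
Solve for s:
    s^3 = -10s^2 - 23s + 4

Rearrange: s^3 + 10s^2 + 23s - 4 = 0.
Possible rational roots are divisors of -4. Testing s = -4 gives 0, so (s + 4) is a factor.
Divide: s^3 + 10s^2 + 23s - 4 = (s + 4)(s^2 + 6s - 1).
Apply the quadratic formula to s^2 + 6s - 1 = 0: s = (-6 +/- sqrt(40))/2, i.e. s ~= 0.1623 or s ~= -6.1623.

s = -6.1623 or s = -4 or s = 0.1623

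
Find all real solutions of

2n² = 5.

Rearrange to standard form: 2n² - 5 = 0.
Discriminant: (0)² − 4·2·(-5) = 40.
Quadratic formula: n = (0 ± √40) / 4.
So n = √(10)/2 ≈ 1.5811 or n = -√(10)/2 ≈ -1.5811.

n = -1.5811 or n = 1.5811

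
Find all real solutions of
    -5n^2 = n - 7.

Rearrange to standard form: -5n^2 - n + 7 = 0.
Discriminant: (-1)^2 - 4*(-5)*7 = 141.
Quadratic formula: n = (1 +/- sqrt(141)) / (-10).
So n = -sqrt(141)/10 - 1/10 ~= -1.2874 or n = -1/10 + sqrt(141)/10 ~= 1.0874.

n = -1.2874 or n = 1.0874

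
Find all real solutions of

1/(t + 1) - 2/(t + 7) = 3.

Multiply both sides by (t + 1)(t + 7):
(t + 7) - 2(t + 1) = 3(t + 1)(t + 7).
Expand and collect terms: 3t² + 25t + 16 = 0.
By the quadratic formula, t = (-25 ± √433) / 6, so t ≈ -0.6986 or t ≈ -7.6348.
Neither value makes a denominator zero (t ≠ -1, t ≠ -7), so both are valid.

t = -7.6348 or t = -0.6986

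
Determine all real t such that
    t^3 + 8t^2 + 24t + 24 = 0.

t = -2

Possible rational roots are divisors of 24. Testing t = -2 gives 0, so (t + 2) is a factor.
Divide: t^3 + 8t^2 + 24t + 24 = (t + 2)(t^2 + 6t + 12).
The quadratic t^2 + 6t + 12 has discriminant -12 < 0, so no further real roots.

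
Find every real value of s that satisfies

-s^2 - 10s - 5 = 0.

s = -9.4721 or s = -0.5279

Discriminant: (-10)^2 - 4*(-1)*(-5) = 80.
Quadratic formula: s = (10 +/- sqrt(80)) / (-2).
So s = -5 - 2*sqrt(5) ~= -9.4721 or s = -5 + 2*sqrt(5) ~= -0.5279.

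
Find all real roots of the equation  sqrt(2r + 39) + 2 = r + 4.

r = 5

Isolate the radical: sqrt(2r + 39) = r + 2.
Square both sides: 2r + 39 = (r + 2)^2.
Expand and rearrange: r^2 + 2r - 35 = 0.
Solving gives r = 5 or r = -7.
Check each candidate in the original equation:
  r = 5: sqrt(49) = 7, while r + 2 = 7 — valid.
  r = -7: sqrt(25) = 5, while r + 2 = -5 — extraneous.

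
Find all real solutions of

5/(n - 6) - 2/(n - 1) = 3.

n = 0.4881 or n = 7.5119

Multiply both sides by (n - 6)(n - 1):
5(n - 1) - 2(n - 6) = 3(n - 6)(n - 1).
Expand and collect terms: 3n^2 - 24n + 11 = 0.
By the quadratic formula, n = (24 +/- sqrt(444)) / 6, so n ~= 7.5119 or n ~= 0.4881.
Neither value makes a denominator zero (n != 6, n != 1), so both are valid.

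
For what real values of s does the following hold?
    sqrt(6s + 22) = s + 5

Square both sides: 6s + 22 = (s + 5)^2.
Expand and rearrange: s^2 + 4s + 3 = 0.
Solving gives s = -1 or s = -3.
Check each candidate in the original equation:
  s = -1: sqrt(16) = 4, while s + 5 = 4 — valid.
  s = -3: sqrt(4) = 2, while s + 5 = 2 — valid.

s = -3 or s = -1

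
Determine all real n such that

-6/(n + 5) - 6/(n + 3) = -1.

Multiply both sides by (n + 5)(n + 3):
-6(n + 3) - 6(n + 5) = -(n + 5)(n + 3).
Expand and collect terms: -n² + 4n + 33 = 0.
By the quadratic formula, n = (-4 ± √148) / -2, so n ≈ -4.0828 or n ≈ 8.0828.
Neither value makes a denominator zero (n ≠ -5, n ≠ -3), so both are valid.

n = -4.0828 or n = 8.0828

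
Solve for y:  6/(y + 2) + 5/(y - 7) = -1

Multiply both sides by (y + 2)(y - 7):
6(y - 7) + 5(y + 2) = -(y + 2)(y - 7).
Expand and collect terms: -y^2 - 6y + 46 = 0.
By the quadratic formula, y = (6 +/- sqrt(220)) / -2, so y ~= -10.4162 or y ~= 4.4162.
Neither value makes a denominator zero (y != -2, y != 7), so both are valid.

y = -10.4162 or y = 4.4162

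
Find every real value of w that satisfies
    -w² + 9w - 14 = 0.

Factor: -1(w - 2)(w - 7) = 0.
So w = 2 or w = 7.

w = 2 or w = 7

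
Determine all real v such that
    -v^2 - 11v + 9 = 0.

Discriminant: (-11)^2 - 4*(-1)*9 = 157.
Quadratic formula: v = (11 +/- sqrt(157)) / (-2).
So v = -sqrt(157)/2 - 11/2 ~= -11.765 or v = -11/2 + sqrt(157)/2 ~= 0.765.

v = -11.765 or v = 0.765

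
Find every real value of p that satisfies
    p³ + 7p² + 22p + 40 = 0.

p = -4

Possible rational roots are divisors of 40. Testing p = -4 gives 0, so (p + 4) is a factor.
Divide: p³ + 7p² + 22p + 40 = (p + 4)(p² + 3p + 10).
The quadratic p² + 3p + 10 has discriminant -31 < 0, so no further real roots.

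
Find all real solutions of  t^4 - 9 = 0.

Let u = t^2. The equation becomes u^2 - 9 = 0.
Factor: (u + 3)(u - 3) = 0, so u = -3 or u = 3.
t^2 = -3 < 0 has no real solution.
t^2 = 3 gives t = +/-sqrt(3) ~= +/-1.7321.

t = -1.7321 or t = 1.7321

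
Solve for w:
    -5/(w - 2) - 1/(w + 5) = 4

Multiply both sides by (w - 2)(w + 5):
-5(w + 5) - (w - 2) = 4(w - 2)(w + 5).
Expand and collect terms: 4w² + 18w - 17 = 0.
By the quadratic formula, w = (-18 ± √596) / 8, so w ≈ 0.8016 or w ≈ -5.3016.
Neither value makes a denominator zero (w ≠ 2, w ≠ -5), so both are valid.

w = -5.3016 or w = 0.8016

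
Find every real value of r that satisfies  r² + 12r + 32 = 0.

r = -8 or r = -4

Factor: (r + 4)(r + 8) = 0.
So r = -4 or r = -8.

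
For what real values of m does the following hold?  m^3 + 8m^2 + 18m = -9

Rearrange: m^3 + 8m^2 + 18m + 9 = 0.
Possible rational roots are divisors of 9. Testing m = -3 gives 0, so (m + 3) is a factor.
Divide: m^3 + 8m^2 + 18m + 9 = (m + 3)(m^2 + 5m + 3).
Apply the quadratic formula to m^2 + 5m + 3 = 0: m = (-5 +/- sqrt(13))/2, i.e. m ~= -0.6972 or m ~= -4.3028.

m = -4.3028 or m = -3 or m = -0.6972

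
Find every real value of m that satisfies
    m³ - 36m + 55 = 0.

m = -6.6533 or m = 1.6533 or m = 5

Possible rational roots are divisors of 55. Testing m = 5 gives 0, so (m - 5) is a factor.
Divide: m³ - 36m + 55 = (m - 5)(m² + 5m - 11).
Apply the quadratic formula to m² + 5m - 11 = 0: m = (-5 ± √69)/2, i.e. m ≈ 1.6533 or m ≈ -6.6533.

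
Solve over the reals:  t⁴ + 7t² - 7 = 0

Let u = t². The equation becomes u² + 7u - 7 = 0.
By the quadratic formula, u = -7/2 + √(77)/2 or u = -√(77)/2 - 7/2.
t² = -7/2 + √(77)/2 gives t = ±√(-7/2 + √(77)/2) ≈ ±0.9421.
t² = -√(77)/2 - 7/2 < 0 has no real solution.

t = -0.9421 or t = 0.9421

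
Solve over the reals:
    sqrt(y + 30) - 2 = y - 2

y = 6

Isolate the radical: sqrt(y + 30) = y.
Square both sides: y + 30 = (y)^2.
Expand and rearrange: y^2 - y - 30 = 0.
Solving gives y = 6 or y = -5.
Check each candidate in the original equation:
  y = 6: sqrt(36) = 6, while y = 6 — valid.
  y = -5: sqrt(25) = 5, while y = -5 — extraneous.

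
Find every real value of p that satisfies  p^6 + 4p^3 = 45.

p = -2.0801 or p = 1.71

Let u = p^3. The equation becomes u^2 + 4u - 45 = 0.
Factor: (u + 9)(u - 5) = 0, so u = -9 or u = 5.
p^3 = -9 gives p = -(9)^(1/3) ~= -2.0801.
p^3 = 5 gives p = (5)^(1/3) ~= 1.71.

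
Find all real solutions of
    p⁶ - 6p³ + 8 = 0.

p = 1.2599 or p = 1.5874

Let u = p³. The equation becomes u² - 6u + 8 = 0.
Factor: (u - 2)(u - 4) = 0, so u = 2 or u = 4.
p³ = 2 gives p = ∛(2) ≈ 1.2599.
p³ = 4 gives p = ∛(4) ≈ 1.5874.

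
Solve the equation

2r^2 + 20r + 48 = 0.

r = -6 or r = -4

Factor: 2(r + 4)(r + 6) = 0.
So r = -4 or r = -6.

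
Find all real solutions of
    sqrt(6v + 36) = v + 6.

v = -6 or v = 0

Square both sides: 6v + 36 = (v + 6)^2.
Expand and rearrange: v^2 + 6v = 0.
Solving gives v = 0 or v = -6.
Check each candidate in the original equation:
  v = 0: sqrt(36) = 6, while v + 6 = 6 — valid.
  v = -6: sqrt(0) = 0, while v + 6 = 0 — valid.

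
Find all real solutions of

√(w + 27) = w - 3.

Square both sides: w + 27 = (w - 3)².
Expand and rearrange: w² - 7w - 18 = 0.
Solving gives w = 9 or w = -2.
Check each candidate in the original equation:
  w = 9: √(36) = 6, while w - 3 = 6 — valid.
  w = -2: √(25) = 5, while w - 3 = -5 — extraneous.

w = 9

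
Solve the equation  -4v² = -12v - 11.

Rearrange to standard form: -4v² + 12v + 11 = 0.
Discriminant: (12)² − 4·(-4)·11 = 320.
Quadratic formula: v = (-12 ± √320) / (-8).
So v = 3/2 - √(5) ≈ -0.7361 or v = 3/2 + √(5) ≈ 3.7361.

v = -0.7361 or v = 3.7361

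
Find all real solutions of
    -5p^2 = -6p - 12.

p = -1.0613 or p = 2.2613

Rearrange to standard form: -5p^2 + 6p + 12 = 0.
Discriminant: (6)^2 - 4*(-5)*12 = 276.
Quadratic formula: p = (-6 +/- sqrt(276)) / (-10).
So p = 3/5 - sqrt(69)/5 ~= -1.0613 or p = 3/5 + sqrt(69)/5 ~= 2.2613.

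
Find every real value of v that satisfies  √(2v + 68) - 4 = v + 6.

Isolate the radical: √(2v + 68) = v + 10.
Square both sides: 2v + 68 = (v + 10)².
Expand and rearrange: v² + 18v + 32 = 0.
Solving gives v = -2 or v = -16.
Check each candidate in the original equation:
  v = -2: √(64) = 8, while v + 10 = 8 — valid.
  v = -16: √(36) = 6, while v + 10 = -6 — extraneous.

v = -2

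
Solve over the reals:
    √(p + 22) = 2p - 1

p = 3

Square both sides: p + 22 = (2p - 1)².
Expand and rearrange: 4p² - 5p - 21 = 0.
Solving gives p = 3 or p = -1.75.
Check each candidate in the original equation:
  p = 3: √(25) = 5, while 2p - 1 = 5 — valid.
  p = -1.75: √(20.25) = 4.5, while 2p - 1 = -4.5 — extraneous.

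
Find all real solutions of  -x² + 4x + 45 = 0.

Factor: -1(x - 9)(x + 5) = 0.
So x = 9 or x = -5.

x = -5 or x = 9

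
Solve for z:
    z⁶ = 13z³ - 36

z = 1.5874 or z = 2.0801

Let u = z³. The equation becomes u² - 13u + 36 = 0.
Factor: (u - 4)(u - 9) = 0, so u = 4 or u = 9.
z³ = 4 gives z = ∛(4) ≈ 1.5874.
z³ = 9 gives z = ∛(9) ≈ 2.0801.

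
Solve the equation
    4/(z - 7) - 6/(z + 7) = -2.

z = -3.2749 or z = 4.2749

Multiply both sides by (z - 7)(z + 7):
4(z + 7) - 6(z - 7) = -2(z - 7)(z + 7).
Expand and collect terms: -2z^2 + 2z + 28 = 0.
By the quadratic formula, z = (-2 +/- sqrt(228)) / -4, so z ~= -3.2749 or z ~= 4.2749.
Neither value makes a denominator zero (z != 7, z != -7), so both are valid.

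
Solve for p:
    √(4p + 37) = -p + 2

Square both sides: 4p + 37 = (-p + 2)².
Expand and rearrange: p² - 8p - 33 = 0.
Solving gives p = 11 or p = -3.
Check each candidate in the original equation:
  p = 11: √(81) = 9, while -p + 2 = -9 — extraneous.
  p = -3: √(25) = 5, while -p + 2 = 5 — valid.

p = -3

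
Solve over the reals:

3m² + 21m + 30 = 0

Factor: 3(m + 5)(m + 2) = 0.
So m = -5 or m = -2.

m = -5 or m = -2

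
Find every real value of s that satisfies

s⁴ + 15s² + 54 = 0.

No real solutions.

Let u = s². The equation becomes u² + 15u + 54 = 0.
Factor: (u + 9)(u + 6) = 0, so u = -9 or u = -6.
s² = -9 < 0 has no real solution.
s² = -6 < 0 has no real solution.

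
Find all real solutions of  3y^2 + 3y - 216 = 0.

Factor: 3(y + 9)(y - 8) = 0.
So y = -9 or y = 8.

y = -9 or y = 8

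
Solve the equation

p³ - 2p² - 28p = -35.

p = -5 or p = 1.2087 or p = 5.7913

Rearrange: p³ - 2p² - 28p + 35 = 0.
Possible rational roots are divisors of 35. Testing p = -5 gives 0, so (p + 5) is a factor.
Divide: p³ - 2p² - 28p + 35 = (p + 5)(p² - 7p + 7).
Apply the quadratic formula to p² - 7p + 7 = 0: p = (7 ± √21)/2, i.e. p ≈ 5.7913 or p ≈ 1.2087.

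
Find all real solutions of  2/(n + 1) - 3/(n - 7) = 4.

n = -0.444 or n = 6.194

Multiply both sides by (n + 1)(n - 7):
2(n - 7) - 3(n + 1) = 4(n + 1)(n - 7).
Expand and collect terms: 4n² - 23n - 11 = 0.
By the quadratic formula, n = (23 ± √705) / 8, so n ≈ 6.194 or n ≈ -0.444.
Neither value makes a denominator zero (n ≠ -1, n ≠ 7), so both are valid.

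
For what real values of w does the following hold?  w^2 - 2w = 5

Rearrange to standard form: w^2 - 2w - 5 = 0.
Discriminant: (-2)^2 - 4*1*(-5) = 24.
Quadratic formula: w = (2 +/- sqrt(24)) / 2.
So w = 1 + sqrt(6) ~= 3.4495 or w = 1 - sqrt(6) ~= -1.4495.

w = -1.4495 or w = 3.4495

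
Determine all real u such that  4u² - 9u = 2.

Rearrange to standard form: 4u² - 9u - 2 = 0.
Discriminant: (-9)² − 4·4·(-2) = 113.
Quadratic formula: u = (9 ± √113) / 8.
So u = 9/8 + √(113)/8 ≈ 2.4538 or u = 9/8 - √(113)/8 ≈ -0.2038.

u = -0.2038 or u = 2.4538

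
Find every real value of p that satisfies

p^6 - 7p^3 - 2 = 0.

Let u = p^3. The equation becomes u^2 - 7u - 2 = 0.
By the quadratic formula, u = 7/2 + sqrt(57)/2 or u = 7/2 - sqrt(57)/2.
p^3 = 7/2 + sqrt(57)/2 gives p = (7/2 + sqrt(57)/2)^(1/3) ~= 1.9377.
p^3 = 7/2 - sqrt(57)/2 gives p = -(-7/2 + sqrt(57)/2)^(1/3) ~= -0.6502.

p = -0.6502 or p = 1.9377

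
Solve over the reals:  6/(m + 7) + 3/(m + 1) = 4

m = -5.7062 or m = -0.0438

Multiply both sides by (m + 7)(m + 1):
6(m + 1) + 3(m + 7) = 4(m + 7)(m + 1).
Expand and collect terms: 4m^2 + 23m + 1 = 0.
By the quadratic formula, m = (-23 +/- sqrt(513)) / 8, so m ~= -0.0438 or m ~= -5.7062.
Neither value makes a denominator zero (m != -7, m != -1), so both are valid.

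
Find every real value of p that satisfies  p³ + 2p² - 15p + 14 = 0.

Possible rational roots are divisors of 14. Testing p = 2 gives 0, so (p - 2) is a factor.
Divide: p³ + 2p² - 15p + 14 = (p - 2)(p² + 4p - 7).
Apply the quadratic formula to p² + 4p - 7 = 0: p = (-4 ± √44)/2, i.e. p ≈ 1.3166 or p ≈ -5.3166.

p = -5.3166 or p = 1.3166 or p = 2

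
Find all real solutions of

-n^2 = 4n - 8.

Rearrange to standard form: -n^2 - 4n + 8 = 0.
Discriminant: (-4)^2 - 4*(-1)*8 = 48.
Quadratic formula: n = (4 +/- sqrt(48)) / (-2).
So n = -2*sqrt(3) - 2 ~= -5.4641 or n = -2 + 2*sqrt(3) ~= 1.4641.

n = -5.4641 or n = 1.4641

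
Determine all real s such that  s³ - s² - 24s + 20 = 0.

Possible rational roots are divisors of 20. Testing s = 5 gives 0, so (s - 5) is a factor.
Divide: s³ - s² - 24s + 20 = (s - 5)(s² + 4s - 4).
Apply the quadratic formula to s² + 4s - 4 = 0: s = (-4 ± √32)/2, i.e. s ≈ 0.8284 or s ≈ -4.8284.

s = -4.8284 or s = 0.8284 or s = 5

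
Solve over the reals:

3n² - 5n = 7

Rearrange to standard form: 3n² - 5n - 7 = 0.
Discriminant: (-5)² − 4·3·(-7) = 109.
Quadratic formula: n = (5 ± √109) / 6.
So n = 5/6 + √(109)/6 ≈ 2.5734 or n = 5/6 - √(109)/6 ≈ -0.9067.

n = -0.9067 or n = 2.5734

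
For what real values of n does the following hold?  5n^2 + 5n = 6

Rearrange to standard form: 5n^2 + 5n - 6 = 0.
Discriminant: (5)^2 - 4*5*(-6) = 145.
Quadratic formula: n = (-5 +/- sqrt(145)) / 10.
So n = -1/2 + sqrt(145)/10 ~= 0.7042 or n = -sqrt(145)/10 - 1/2 ~= -1.7042.

n = -1.7042 or n = 0.7042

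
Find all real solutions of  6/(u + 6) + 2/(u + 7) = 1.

u = -6.772 or u = 1.772

Multiply both sides by (u + 6)(u + 7):
6(u + 7) + 2(u + 6) = (u + 6)(u + 7).
Expand and collect terms: u^2 + 5u - 12 = 0.
By the quadratic formula, u = (-5 +/- sqrt(73)) / 2, so u ~= 1.772 or u ~= -6.772.
Neither value makes a denominator zero (u != -6, u != -7), so both are valid.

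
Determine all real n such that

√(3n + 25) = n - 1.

n = 8

Square both sides: 3n + 25 = (n - 1)².
Expand and rearrange: n² - 5n - 24 = 0.
Solving gives n = 8 or n = -3.
Check each candidate in the original equation:
  n = 8: √(49) = 7, while n - 1 = 7 — valid.
  n = -3: √(16) = 4, while n - 1 = -4 — extraneous.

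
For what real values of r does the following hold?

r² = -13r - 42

Bring every term to one side: r² + 13r + 42 = 0.
Factor: (r + 6)(r + 7) = 0.
So r = -6 or r = -7.

r = -7 or r = -6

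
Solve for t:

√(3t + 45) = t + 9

Square both sides: 3t + 45 = (t + 9)².
Expand and rearrange: t² + 15t + 36 = 0.
Solving gives t = -3 or t = -12.
Check each candidate in the original equation:
  t = -3: √(36) = 6, while t + 9 = 6 — valid.
  t = -12: √(9) = 3, while t + 9 = -3 — extraneous.

t = -3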